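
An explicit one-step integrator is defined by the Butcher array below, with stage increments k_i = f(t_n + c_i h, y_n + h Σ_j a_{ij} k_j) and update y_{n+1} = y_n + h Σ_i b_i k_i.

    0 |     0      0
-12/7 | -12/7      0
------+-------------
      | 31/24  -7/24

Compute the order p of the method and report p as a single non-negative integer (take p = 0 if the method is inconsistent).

b = (31/24, -7/24)
c = (0, -12/7)
Σ b_i: 31/24·1 + (-7/24)·1 = 1 ✓
b·c: (-7/24)·(-12/7) = 1/2 ✓; 2 stages ⇒ order 2.

2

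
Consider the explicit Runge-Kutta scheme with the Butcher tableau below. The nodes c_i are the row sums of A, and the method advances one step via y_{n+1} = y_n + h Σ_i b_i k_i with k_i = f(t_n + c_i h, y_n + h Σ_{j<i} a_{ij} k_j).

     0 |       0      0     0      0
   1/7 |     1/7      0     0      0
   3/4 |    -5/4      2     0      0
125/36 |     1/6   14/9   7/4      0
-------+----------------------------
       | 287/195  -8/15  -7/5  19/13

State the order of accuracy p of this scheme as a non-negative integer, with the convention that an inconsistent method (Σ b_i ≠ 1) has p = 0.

1

b = (287/195, -8/15, -7/5, 19/13)
c = (0, 1/7, 3/4, 125/36)
Ac = (0, 0, 2/7, 221/144)
Σ b_i: 287/195·1 + (-8/15)·1 + (-7/5)·1 + 19/13·1 = 1 ✓
b·c: (-8/15)·1/7 + (-7/5)·3/4 + 19/13·125/36 = 32339/8190 ≠ 1/2 ⇒ order 1.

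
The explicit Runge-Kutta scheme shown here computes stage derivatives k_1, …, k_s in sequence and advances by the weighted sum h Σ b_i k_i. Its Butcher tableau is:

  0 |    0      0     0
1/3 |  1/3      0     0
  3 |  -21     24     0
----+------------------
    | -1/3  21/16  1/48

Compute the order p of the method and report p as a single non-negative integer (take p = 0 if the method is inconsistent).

3

b = (-1/3, 21/16, 1/48)
c = (0, 1/3, 3)
Ac = (0, 0, 8)
Σ b_i: (-1/3)·1 + 21/16·1 + 1/48·1 = 1 ✓
b·c: 21/16·1/3 + 1/48·3 = 1/2 ✓
b·c²: 21/16·1/9 + 1/48·9 = 1/3 ✓
b·Ac: 1/48·8 = 1/6 ✓; 3 stages ⇒ order 3.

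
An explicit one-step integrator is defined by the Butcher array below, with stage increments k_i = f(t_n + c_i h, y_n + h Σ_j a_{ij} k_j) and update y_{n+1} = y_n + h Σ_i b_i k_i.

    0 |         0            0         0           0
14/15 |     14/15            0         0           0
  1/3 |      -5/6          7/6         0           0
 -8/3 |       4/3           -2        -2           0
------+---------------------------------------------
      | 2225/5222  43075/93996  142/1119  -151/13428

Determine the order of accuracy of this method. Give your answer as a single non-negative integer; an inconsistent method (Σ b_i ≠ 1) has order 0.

b = (2225/5222, 43075/93996, 142/1119, -151/13428)
c = (0, 14/15, 1/3, -8/3)
Ac = (0, 0, 49/45, -38/15)
Σ b_i: 2225/5222·1 + 43075/93996·1 + 142/1119·1 + (-151/13428)·1 = 1 ✓
b·c: 43075/93996·14/15 + 142/1119·1/3 + (-151/13428)·(-8/3) = 1/2 ✓
b·c²: 43075/93996·196/225 + 142/1119·1/9 + (-151/13428)·64/9 = 1/3 ✓
b·Ac: 142/1119·49/45 + (-151/13428)·(-38/15) = 1/6 ✓
b·c³: 43075/93996·2744/3375 + 142/1119·1/27 + (-151/13428)·(-512/27) = 3304/5595 ≠ 1/4 ⇒ order 3.
b·(c∘Ac): 142/1119·49/135 + (-151/13428)·304/45 = -502/16785 ≠ 1/8
b·Ac²: 142/1119·686/675 + (-151/13428)·(-442/225) = 5071/33570 ≠ 1/12
b·A²c: (-151/13428)·(-98/45) = 7399/302130 ≠ 1/24

3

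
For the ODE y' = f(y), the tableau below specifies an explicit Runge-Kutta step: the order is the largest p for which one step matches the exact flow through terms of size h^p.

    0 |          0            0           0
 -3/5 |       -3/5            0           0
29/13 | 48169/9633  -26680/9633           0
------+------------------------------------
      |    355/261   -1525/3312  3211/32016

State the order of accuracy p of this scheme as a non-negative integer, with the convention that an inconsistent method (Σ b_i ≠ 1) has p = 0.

b = (355/261, -1525/3312, 3211/32016)
c = (0, -3/5, 29/13)
Ac = (0, 0, 5336/3211)
Σ b_i: 355/261·1 + (-1525/3312)·1 + 3211/32016·1 = 1 ✓
b·c: (-1525/3312)·(-3/5) + 3211/32016·29/13 = 1/2 ✓
b·c²: (-1525/3312)·9/25 + 3211/32016·841/169 = 1/3 ✓
b·Ac: 3211/32016·5336/3211 = 1/6 ✓; 3 stages ⇒ order 3.

3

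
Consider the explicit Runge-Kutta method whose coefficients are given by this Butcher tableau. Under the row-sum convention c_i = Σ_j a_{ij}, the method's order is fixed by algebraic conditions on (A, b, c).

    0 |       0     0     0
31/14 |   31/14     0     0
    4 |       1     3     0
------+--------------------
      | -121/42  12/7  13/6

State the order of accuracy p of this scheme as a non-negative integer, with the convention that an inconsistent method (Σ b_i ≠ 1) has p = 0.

b = (-121/42, 12/7, 13/6)
c = (0, 31/14, 4)
Ac = (0, 0, 93/14)
Σ b_i: (-121/42)·1 + 12/7·1 + 13/6·1 = 1 ✓
b·c: 12/7·31/14 + 13/6·4 = 1832/147 ≠ 1/2 ⇒ order 1.

1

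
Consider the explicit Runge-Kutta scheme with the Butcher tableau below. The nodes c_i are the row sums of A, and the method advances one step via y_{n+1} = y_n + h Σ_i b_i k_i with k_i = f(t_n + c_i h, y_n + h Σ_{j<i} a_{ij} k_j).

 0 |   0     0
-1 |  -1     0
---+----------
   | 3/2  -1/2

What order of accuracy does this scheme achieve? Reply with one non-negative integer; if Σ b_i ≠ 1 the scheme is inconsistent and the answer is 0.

b = (3/2, -1/2)
c = (0, -1)
Σ b_i: 3/2·1 + (-1/2)·1 = 1 ✓
b·c: (-1/2)·(-1) = 1/2 ✓; 2 stages ⇒ order 2.

2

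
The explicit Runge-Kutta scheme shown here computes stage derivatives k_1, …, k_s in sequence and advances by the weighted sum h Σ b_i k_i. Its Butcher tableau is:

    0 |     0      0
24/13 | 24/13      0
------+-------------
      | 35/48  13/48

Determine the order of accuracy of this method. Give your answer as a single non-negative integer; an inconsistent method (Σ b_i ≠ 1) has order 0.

2

b = (35/48, 13/48)
c = (0, 24/13)
Σ b_i: 35/48·1 + 13/48·1 = 1 ✓
b·c: 13/48·24/13 = 1/2 ✓; 2 stages ⇒ order 2.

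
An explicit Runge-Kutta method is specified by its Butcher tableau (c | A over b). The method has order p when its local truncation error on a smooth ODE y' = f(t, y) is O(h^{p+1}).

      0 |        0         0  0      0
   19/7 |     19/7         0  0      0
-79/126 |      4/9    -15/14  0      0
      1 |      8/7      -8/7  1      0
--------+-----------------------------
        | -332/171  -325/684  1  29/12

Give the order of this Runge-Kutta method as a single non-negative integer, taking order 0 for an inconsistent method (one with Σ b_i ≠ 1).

2

b = (-332/171, -325/684, 1, 29/12)
c = (0, 19/7, -79/126, 1)
Ac = (0, 0, -285/98, -3289/882)
Σ b_i: (-332/171)·1 + (-325/684)·1 + 1·1 + 29/12·1 = 1 ✓
b·c: (-325/684)·19/7 + 1·(-79/126) + 29/12·1 = 1/2 ✓
b·c²: (-325/684)·361/49 + 1·6241/15876 + 29/12·1 = -10967/15876 ≠ 1/3 ⇒ order 2.
b·Ac: 1·(-285/98) + 29/12·(-3289/882) = -18023/1512 ≠ 1/6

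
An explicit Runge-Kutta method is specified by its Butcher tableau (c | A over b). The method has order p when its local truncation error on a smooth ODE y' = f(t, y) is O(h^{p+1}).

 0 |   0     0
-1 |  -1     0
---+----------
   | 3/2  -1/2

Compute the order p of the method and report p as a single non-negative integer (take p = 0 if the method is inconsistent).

2

b = (3/2, -1/2)
c = (0, -1)
Σ b_i: 3/2·1 + (-1/2)·1 = 1 ✓
b·c: (-1/2)·(-1) = 1/2 ✓; 2 stages ⇒ order 2.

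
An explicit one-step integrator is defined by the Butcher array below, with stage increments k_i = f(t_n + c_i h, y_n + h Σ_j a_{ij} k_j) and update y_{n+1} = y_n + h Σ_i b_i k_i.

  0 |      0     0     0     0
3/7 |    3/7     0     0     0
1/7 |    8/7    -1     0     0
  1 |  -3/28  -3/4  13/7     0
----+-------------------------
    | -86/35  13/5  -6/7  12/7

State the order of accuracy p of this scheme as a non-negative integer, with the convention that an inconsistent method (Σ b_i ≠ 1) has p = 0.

b = (-86/35, 13/5, -6/7, 12/7)
c = (0, 3/7, 1/7, 1)
Ac = (0, 0, -3/7, -11/196)
Σ b_i: (-86/35)·1 + 13/5·1 + (-6/7)·1 + 12/7·1 = 1 ✓
b·c: 13/5·3/7 + (-6/7)·1/7 + 12/7·1 = 663/245 ≠ 1/2 ⇒ order 1.

1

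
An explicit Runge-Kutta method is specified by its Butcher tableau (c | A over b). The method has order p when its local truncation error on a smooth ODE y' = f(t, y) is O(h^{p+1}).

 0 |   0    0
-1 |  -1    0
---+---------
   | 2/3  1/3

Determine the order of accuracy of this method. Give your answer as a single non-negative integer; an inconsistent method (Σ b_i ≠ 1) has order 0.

1

b = (2/3, 1/3)
c = (0, -1)
Σ b_i: 2/3·1 + 1/3·1 = 1 ✓
b·c: 1/3·(-1) = -1/3 ≠ 1/2 ⇒ order 1.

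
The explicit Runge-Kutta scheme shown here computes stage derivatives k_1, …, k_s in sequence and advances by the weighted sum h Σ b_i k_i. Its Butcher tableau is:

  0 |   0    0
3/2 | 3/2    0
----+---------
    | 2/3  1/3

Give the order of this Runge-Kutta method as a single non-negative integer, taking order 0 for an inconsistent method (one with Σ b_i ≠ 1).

b = (2/3, 1/3)
c = (0, 3/2)
Σ b_i: 2/3·1 + 1/3·1 = 1 ✓
b·c: 1/3·3/2 = 1/2 ✓; 2 stages ⇒ order 2.

2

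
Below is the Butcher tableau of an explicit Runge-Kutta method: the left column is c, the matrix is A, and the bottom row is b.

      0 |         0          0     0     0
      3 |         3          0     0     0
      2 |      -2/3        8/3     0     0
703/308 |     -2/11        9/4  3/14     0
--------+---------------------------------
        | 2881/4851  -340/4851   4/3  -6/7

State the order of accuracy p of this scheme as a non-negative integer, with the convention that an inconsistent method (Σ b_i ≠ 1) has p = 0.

b = (2881/4851, -340/4851, 4/3, -6/7)
c = (0, 3, 2, 703/308)
Ac = (0, 0, 8, 201/28)
Σ b_i: 2881/4851·1 + (-340/4851)·1 + 4/3·1 + (-6/7)·1 = 1 ✓
b·c: (-340/4851)·3 + 4/3·2 + (-6/7)·703/308 = 1/2 ✓
b·c²: (-340/4851)·9 + 4/3·4 + (-6/7)·494209/94864 = 236183/996072 ≠ 1/3 ⇒ order 2.
b·Ac: 4/3·8 + (-6/7)·201/28 = 1327/294 ≠ 1/6

2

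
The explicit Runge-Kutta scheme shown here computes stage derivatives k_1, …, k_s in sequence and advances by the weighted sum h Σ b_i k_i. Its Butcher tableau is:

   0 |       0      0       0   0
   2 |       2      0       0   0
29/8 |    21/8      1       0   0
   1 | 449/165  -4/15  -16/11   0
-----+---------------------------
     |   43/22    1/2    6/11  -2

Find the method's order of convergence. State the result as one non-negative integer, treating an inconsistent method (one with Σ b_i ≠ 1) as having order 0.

1

b = (43/22, 1/2, 6/11, -2)
c = (0, 2, 29/8, 1)
Ac = (0, 0, 2, -958/165)
Σ b_i: 43/22·1 + 1/2·1 + 6/11·1 + (-2)·1 = 1 ✓
b·c: 1/2·2 + 6/11·29/8 + (-2)·1 = 43/44 ≠ 1/2 ⇒ order 1.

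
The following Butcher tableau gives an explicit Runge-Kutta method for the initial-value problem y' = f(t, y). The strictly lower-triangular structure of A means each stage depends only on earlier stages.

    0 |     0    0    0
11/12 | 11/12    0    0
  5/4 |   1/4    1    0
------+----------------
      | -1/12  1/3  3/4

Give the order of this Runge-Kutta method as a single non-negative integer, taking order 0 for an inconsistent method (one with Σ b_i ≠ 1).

b = (-1/12, 1/3, 3/4)
c = (0, 11/12, 5/4)
Ac = (0, 0, 11/12)
Σ b_i: (-1/12)·1 + 1/3·1 + 3/4·1 = 1 ✓
b·c: 1/3·11/12 + 3/4·5/4 = 179/144 ≠ 1/2 ⇒ order 1.

1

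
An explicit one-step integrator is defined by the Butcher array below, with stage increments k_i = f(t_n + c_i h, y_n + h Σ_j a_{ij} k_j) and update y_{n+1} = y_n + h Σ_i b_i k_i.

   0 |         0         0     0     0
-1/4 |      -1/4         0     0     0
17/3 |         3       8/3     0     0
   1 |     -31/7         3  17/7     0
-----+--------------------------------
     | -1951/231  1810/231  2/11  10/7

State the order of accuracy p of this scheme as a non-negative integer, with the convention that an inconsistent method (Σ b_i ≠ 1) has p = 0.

2

b = (-1951/231, 1810/231, 2/11, 10/7)
c = (0, -1/4, 17/3, 1)
Ac = (0, 0, -2/3, 1093/84)
Σ b_i: (-1951/231)·1 + 1810/231·1 + 2/11·1 + 10/7·1 = 1 ✓
b·c: 1810/231·(-1/4) + 2/11·17/3 + 10/7·1 = 1/2 ✓
b·c²: 1810/231·1/16 + 2/11·289/9 + 10/7·1 = 43003/5544 ≠ 1/3 ⇒ order 2.
b·Ac: 2/11·(-2/3) + 10/7·1093/84 = 59723/3234 ≠ 1/6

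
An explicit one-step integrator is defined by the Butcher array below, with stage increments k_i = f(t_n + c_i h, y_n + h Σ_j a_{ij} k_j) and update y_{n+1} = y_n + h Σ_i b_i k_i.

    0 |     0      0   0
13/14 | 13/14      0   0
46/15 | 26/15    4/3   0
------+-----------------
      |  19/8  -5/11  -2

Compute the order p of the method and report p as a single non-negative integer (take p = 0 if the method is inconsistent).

b = (19/8, -5/11, -2)
c = (0, 13/14, 46/15)
Ac = (0, 0, 26/21)
Σ b_i: 19/8·1 + (-5/11)·1 + (-2)·1 = -7/88 ≠ 1 ⇒ order 0.

0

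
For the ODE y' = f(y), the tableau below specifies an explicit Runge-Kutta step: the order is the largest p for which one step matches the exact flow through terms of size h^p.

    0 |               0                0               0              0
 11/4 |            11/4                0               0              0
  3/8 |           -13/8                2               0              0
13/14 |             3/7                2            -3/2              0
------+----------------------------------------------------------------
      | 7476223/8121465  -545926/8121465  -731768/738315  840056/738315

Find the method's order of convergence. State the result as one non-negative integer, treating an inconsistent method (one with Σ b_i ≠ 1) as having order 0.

3

b = (7476223/8121465, -545926/8121465, -731768/738315, 840056/738315)
c = (0, 11/4, 3/8, 13/14)
Ac = (0, 0, 11/2, 79/16)
Σ b_i: 7476223/8121465·1 + (-545926/8121465)·1 + (-731768/738315)·1 + 840056/738315·1 = 1 ✓
b·c: (-545926/8121465)·11/4 + (-731768/738315)·3/8 + 840056/738315·13/14 = 1/2 ✓
b·c²: (-545926/8121465)·121/16 + (-731768/738315)·9/64 + 840056/738315·169/196 = 1/3 ✓
b·Ac: (-731768/738315)·11/2 + 840056/738315·79/16 = 1/6 ✓
b·c³: (-545926/8121465)·1331/64 + (-731768/738315)·27/512 + 840056/738315·2197/2744 = -59454799/110255040 ≠ 1/4 ⇒ order 3.
b·(c∘Ac): (-731768/738315)·33/16 + 840056/738315·1027/224 = 9368941/2953260 ≠ 1/8
b·Ac²: (-731768/738315)·121/8 + 840056/738315·1909/128 = 2596723/1312560 ≠ 1/12
b·A²c: 840056/738315·(-33/4) = -2310154/246105 ≠ 1/24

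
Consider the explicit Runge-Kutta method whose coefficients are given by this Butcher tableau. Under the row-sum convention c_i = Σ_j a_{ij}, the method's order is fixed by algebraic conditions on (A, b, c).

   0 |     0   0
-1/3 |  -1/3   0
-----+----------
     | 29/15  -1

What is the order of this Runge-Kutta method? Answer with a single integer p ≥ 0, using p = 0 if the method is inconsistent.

b = (29/15, -1)
c = (0, -1/3)
Σ b_i: 29/15·1 + (-1)·1 = 14/15 ≠ 1 ⇒ order 0.

0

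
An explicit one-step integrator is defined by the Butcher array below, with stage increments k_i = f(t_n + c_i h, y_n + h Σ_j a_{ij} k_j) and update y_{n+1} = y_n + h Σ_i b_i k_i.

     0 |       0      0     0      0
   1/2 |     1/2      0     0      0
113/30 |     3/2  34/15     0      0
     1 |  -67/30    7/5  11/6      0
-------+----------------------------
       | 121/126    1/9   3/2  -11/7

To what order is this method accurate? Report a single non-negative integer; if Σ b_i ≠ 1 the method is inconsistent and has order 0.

1

b = (121/126, 1/9, 3/2, -11/7)
c = (0, 1/2, 113/30, 1)
Ac = (0, 0, 17/15, 1369/180)
Σ b_i: 121/126·1 + 1/9·1 + 3/2·1 + (-11/7)·1 = 1 ✓
b·c: 1/9·1/2 + 3/2·113/30 + (-11/7)·1 = 5209/1260 ≠ 1/2 ⇒ order 1.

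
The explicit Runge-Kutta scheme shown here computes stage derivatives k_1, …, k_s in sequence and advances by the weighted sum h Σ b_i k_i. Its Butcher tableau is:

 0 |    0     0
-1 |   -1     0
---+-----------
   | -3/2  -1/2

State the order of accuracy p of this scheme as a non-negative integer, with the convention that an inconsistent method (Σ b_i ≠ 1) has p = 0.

0

b = (-3/2, -1/2)
c = (0, -1)
Σ b_i: (-3/2)·1 + (-1/2)·1 = -2 ≠ 1 ⇒ order 0.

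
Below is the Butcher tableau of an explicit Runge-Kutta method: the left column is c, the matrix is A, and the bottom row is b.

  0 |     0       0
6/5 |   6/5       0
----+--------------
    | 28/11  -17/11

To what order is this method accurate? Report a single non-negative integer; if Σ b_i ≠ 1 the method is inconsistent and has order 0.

b = (28/11, -17/11)
c = (0, 6/5)
Σ b_i: 28/11·1 + (-17/11)·1 = 1 ✓
b·c: (-17/11)·6/5 = -102/55 ≠ 1/2 ⇒ order 1.

1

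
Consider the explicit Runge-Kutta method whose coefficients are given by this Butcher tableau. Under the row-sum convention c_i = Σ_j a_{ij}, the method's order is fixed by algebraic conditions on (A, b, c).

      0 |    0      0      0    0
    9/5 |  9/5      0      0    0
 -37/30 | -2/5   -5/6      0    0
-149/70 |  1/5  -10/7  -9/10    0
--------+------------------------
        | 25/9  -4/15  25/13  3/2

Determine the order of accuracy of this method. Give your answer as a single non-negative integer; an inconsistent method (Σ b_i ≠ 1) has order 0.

b = (25/9, -4/15, 25/13, 3/2)
c = (0, 9/5, -37/30, -149/70)
Ac = (0, 0, -3/2, -1023/700)
Σ b_i: 25/9·1 + (-4/15)·1 + 25/13·1 + 3/2·1 = 6943/1170 ≠ 1 ⇒ order 0.

0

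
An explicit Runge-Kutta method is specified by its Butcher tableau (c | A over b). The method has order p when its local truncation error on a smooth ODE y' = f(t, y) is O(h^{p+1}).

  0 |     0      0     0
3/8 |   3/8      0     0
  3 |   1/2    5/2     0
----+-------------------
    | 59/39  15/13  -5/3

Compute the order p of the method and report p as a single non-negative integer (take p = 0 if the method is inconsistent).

1

b = (59/39, 15/13, -5/3)
c = (0, 3/8, 3)
Ac = (0, 0, 15/16)
Σ b_i: 59/39·1 + 15/13·1 + (-5/3)·1 = 1 ✓
b·c: 15/13·3/8 + (-5/3)·3 = -475/104 ≠ 1/2 ⇒ order 1.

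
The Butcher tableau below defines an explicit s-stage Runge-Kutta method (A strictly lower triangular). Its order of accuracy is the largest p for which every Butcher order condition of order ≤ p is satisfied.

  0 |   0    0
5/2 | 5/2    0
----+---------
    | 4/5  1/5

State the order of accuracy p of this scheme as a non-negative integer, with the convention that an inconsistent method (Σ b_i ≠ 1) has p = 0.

2

b = (4/5, 1/5)
c = (0, 5/2)
Σ b_i: 4/5·1 + 1/5·1 = 1 ✓
b·c: 1/5·5/2 = 1/2 ✓; 2 stages ⇒ order 2.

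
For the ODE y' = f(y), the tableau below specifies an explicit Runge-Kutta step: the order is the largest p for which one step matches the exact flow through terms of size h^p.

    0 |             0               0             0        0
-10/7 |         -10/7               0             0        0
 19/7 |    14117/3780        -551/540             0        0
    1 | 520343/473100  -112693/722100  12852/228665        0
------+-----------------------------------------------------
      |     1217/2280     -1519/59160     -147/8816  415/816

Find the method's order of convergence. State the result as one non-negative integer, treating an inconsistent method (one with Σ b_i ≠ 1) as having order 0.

b = (1217/2280, -1519/59160, -147/8816, 415/816)
c = (0, -10/7, 19/7, 1)
Ac = (0, 0, 551/378, 187/498)
Σ b_i: 1217/2280·1 + (-1519/59160)·1 + (-147/8816)·1 + 415/816·1 = 1 ✓
b·c: (-1519/59160)·(-10/7) + (-147/8816)·19/7 + 415/816·1 = 1/2 ✓
b·c²: (-1519/59160)·100/49 + (-147/8816)·361/49 + 415/816·1 = 1/3 ✓
b·Ac: (-147/8816)·551/378 + 415/816·187/498 = 1/6 ✓
b·c³: (-1519/59160)·(-1000/343) + (-147/8816)·6859/343 + 415/816·1 = 1/4 ✓
b·(c∘Ac): (-147/8816)·10469/2646 + 415/816·187/498 = 1/8 ✓
b·Ac²: (-147/8816)·(-2755/1323) + 415/816·119/1245 = 1/12 ✓
b·A²c: 415/816·34/415 = 1/24 ✓; 4 stages ⇒ order 4.

4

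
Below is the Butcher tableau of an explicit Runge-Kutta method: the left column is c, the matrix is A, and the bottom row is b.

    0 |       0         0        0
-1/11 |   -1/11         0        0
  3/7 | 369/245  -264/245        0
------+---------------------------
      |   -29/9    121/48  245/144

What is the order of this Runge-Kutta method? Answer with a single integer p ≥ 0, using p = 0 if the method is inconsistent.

3

b = (-29/9, 121/48, 245/144)
c = (0, -1/11, 3/7)
Ac = (0, 0, 24/245)
Σ b_i: (-29/9)·1 + 121/48·1 + 245/144·1 = 1 ✓
b·c: 121/48·(-1/11) + 245/144·3/7 = 1/2 ✓
b·c²: 121/48·1/121 + 245/144·9/49 = 1/3 ✓
b·Ac: 245/144·24/245 = 1/6 ✓; 3 stages ⇒ order 3.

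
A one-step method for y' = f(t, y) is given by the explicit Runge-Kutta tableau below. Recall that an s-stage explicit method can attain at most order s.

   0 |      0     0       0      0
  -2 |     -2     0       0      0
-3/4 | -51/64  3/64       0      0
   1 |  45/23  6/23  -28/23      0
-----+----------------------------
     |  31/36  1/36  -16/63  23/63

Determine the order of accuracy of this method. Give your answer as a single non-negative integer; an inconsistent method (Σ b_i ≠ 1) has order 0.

b = (31/36, 1/36, -16/63, 23/63)
c = (0, -2, -3/4, 1)
Ac = (0, 0, -3/32, 9/23)
Σ b_i: 31/36·1 + 1/36·1 + (-16/63)·1 + 23/63·1 = 1 ✓
b·c: 1/36·(-2) + (-16/63)·(-3/4) + 23/63·1 = 1/2 ✓
b·c²: 1/36·4 + (-16/63)·9/16 + 23/63·1 = 1/3 ✓
b·Ac: (-16/63)·(-3/32) + 23/63·9/23 = 1/6 ✓
b·c³: 1/36·(-8) + (-16/63)·(-27/64) + 23/63·1 = 1/4 ✓
b·(c∘Ac): (-16/63)·9/128 + 23/63·9/23 = 1/8 ✓
b·Ac²: (-16/63)·3/16 + 23/63·33/92 = 1/12 ✓
b·A²c: 23/63·21/184 = 1/24 ✓; 4 stages ⇒ order 4.

4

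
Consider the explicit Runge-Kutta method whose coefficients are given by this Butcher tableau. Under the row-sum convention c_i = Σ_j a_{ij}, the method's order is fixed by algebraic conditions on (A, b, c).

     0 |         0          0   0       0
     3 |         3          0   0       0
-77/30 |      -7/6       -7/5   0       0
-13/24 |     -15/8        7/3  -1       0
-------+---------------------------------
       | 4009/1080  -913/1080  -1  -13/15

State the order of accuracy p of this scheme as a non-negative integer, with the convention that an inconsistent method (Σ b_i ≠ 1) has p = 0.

2

b = (4009/1080, -913/1080, -1, -13/15)
c = (0, 3, -77/30, -13/24)
Ac = (0, 0, -21/5, 287/30)
Σ b_i: 4009/1080·1 + (-913/1080)·1 + (-1)·1 + (-13/15)·1 = 1 ✓
b·c: (-913/1080)·3 + (-1)·(-77/30) + (-13/15)·(-13/24) = 1/2 ✓
b·c²: (-913/1080)·9 + (-1)·5929/900 + (-13/15)·169/576 = -624257/43200 ≠ 1/3 ⇒ order 2.
b·Ac: (-1)·(-21/5) + (-13/15)·287/30 = -1841/450 ≠ 1/6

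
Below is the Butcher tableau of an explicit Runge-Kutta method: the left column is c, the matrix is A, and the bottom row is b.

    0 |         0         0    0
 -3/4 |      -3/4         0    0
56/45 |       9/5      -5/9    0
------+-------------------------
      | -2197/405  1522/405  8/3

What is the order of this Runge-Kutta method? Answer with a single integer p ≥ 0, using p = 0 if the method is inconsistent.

b = (-2197/405, 1522/405, 8/3)
c = (0, -3/4, 56/45)
Ac = (0, 0, 5/12)
Σ b_i: (-2197/405)·1 + 1522/405·1 + 8/3·1 = 1 ✓
b·c: 1522/405·(-3/4) + 8/3·56/45 = 1/2 ✓
b·c²: 1522/405·9/16 + 8/3·3136/2025 = 303439/48600 ≠ 1/3 ⇒ order 2.
b·Ac: 8/3·5/12 = 10/9 ≠ 1/6

2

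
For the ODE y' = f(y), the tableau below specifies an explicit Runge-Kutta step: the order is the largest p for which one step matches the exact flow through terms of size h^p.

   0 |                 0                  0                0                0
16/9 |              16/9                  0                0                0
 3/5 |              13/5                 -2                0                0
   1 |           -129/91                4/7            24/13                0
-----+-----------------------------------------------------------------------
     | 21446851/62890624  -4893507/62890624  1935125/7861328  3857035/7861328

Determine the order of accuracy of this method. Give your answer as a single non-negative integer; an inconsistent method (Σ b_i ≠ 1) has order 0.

b = (21446851/62890624, -4893507/62890624, 1935125/7861328, 3857035/7861328)
c = (0, 16/9, 3/5, 1)
Ac = (0, 0, -32/9, 8696/4095)
Σ b_i: 21446851/62890624·1 + (-4893507/62890624)·1 + 1935125/7861328·1 + 3857035/7861328·1 = 1 ✓
b·c: (-4893507/62890624)·16/9 + 1935125/7861328·3/5 + 3857035/7861328·1 = 1/2 ✓
b·c²: (-4893507/62890624)·256/81 + 1935125/7861328·9/25 + 3857035/7861328·1 = 1/3 ✓
b·Ac: 1935125/7861328·(-32/9) + 3857035/7861328·8696/4095 = 1/6 ✓
b·c³: (-4893507/62890624)·4096/729 + 1935125/7861328·27/125 + 3857035/7861328·1 = 11315101/106127928 ≠ 1/4 ⇒ order 3.
b·(c∘Ac): 1935125/7861328·(-32/15) + 3857035/7861328·8696/4095 = 4570199/8843994 ≠ 1/8
b·Ac²: 1935125/7861328·(-512/81) + 3857035/7861328·455272/184275 = -45607469/132659910 ≠ 1/12
b·A²c: 3857035/7861328·(-256/39) = -4747120/1473999 ≠ 1/24

3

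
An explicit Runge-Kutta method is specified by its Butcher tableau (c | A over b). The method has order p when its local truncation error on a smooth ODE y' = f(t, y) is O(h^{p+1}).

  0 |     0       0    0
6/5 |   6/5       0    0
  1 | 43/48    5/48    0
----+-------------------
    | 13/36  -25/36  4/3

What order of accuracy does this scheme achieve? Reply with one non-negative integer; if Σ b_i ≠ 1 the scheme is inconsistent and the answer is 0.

b = (13/36, -25/36, 4/3)
c = (0, 6/5, 1)
Ac = (0, 0, 1/8)
Σ b_i: 13/36·1 + (-25/36)·1 + 4/3·1 = 1 ✓
b·c: (-25/36)·6/5 + 4/3·1 = 1/2 ✓
b·c²: (-25/36)·36/25 + 4/3·1 = 1/3 ✓
b·Ac: 4/3·1/8 = 1/6 ✓; 3 stages ⇒ order 3.

3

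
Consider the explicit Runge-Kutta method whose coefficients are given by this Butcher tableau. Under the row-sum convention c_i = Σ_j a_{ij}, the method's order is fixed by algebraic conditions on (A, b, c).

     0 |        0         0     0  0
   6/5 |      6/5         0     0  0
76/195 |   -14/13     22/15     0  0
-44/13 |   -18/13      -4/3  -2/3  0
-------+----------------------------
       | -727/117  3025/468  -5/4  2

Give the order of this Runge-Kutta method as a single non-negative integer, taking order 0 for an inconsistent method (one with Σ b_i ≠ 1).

b = (-727/117, 3025/468, -5/4, 2)
c = (0, 6/5, 76/195, -44/13)
Ac = (0, 0, 44/25, -1088/585)
Σ b_i: (-727/117)·1 + 3025/468·1 + (-5/4)·1 + 2·1 = 1 ✓
b·c: 3025/468·6/5 + (-5/4)·76/195 + 2·(-44/13) = 1/2 ✓
b·c²: 3025/468·36/25 + (-5/4)·5776/38025 + 2·1936/169 = 18737/585 ≠ 1/3 ⇒ order 2.
b·Ac: (-5/4)·44/25 + 2·(-1088/585) = -3463/585 ≠ 1/6

2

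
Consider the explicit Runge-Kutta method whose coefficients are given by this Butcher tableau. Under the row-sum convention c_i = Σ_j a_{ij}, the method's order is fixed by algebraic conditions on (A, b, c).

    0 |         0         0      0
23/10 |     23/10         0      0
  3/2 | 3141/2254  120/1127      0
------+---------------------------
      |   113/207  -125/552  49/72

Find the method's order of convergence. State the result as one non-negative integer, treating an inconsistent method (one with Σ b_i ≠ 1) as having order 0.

b = (113/207, -125/552, 49/72)
c = (0, 23/10, 3/2)
Ac = (0, 0, 12/49)
Σ b_i: 113/207·1 + (-125/552)·1 + 49/72·1 = 1 ✓
b·c: (-125/552)·23/10 + 49/72·3/2 = 1/2 ✓
b·c²: (-125/552)·529/100 + 49/72·9/4 = 1/3 ✓
b·Ac: 49/72·12/49 = 1/6 ✓; 3 stages ⇒ order 3.

3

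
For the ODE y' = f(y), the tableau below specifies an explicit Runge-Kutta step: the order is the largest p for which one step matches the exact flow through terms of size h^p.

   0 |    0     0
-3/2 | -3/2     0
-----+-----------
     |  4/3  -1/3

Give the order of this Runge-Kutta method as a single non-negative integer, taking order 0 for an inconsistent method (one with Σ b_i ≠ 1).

b = (4/3, -1/3)
c = (0, -3/2)
Σ b_i: 4/3·1 + (-1/3)·1 = 1 ✓
b·c: (-1/3)·(-3/2) = 1/2 ✓; 2 stages ⇒ order 2.

2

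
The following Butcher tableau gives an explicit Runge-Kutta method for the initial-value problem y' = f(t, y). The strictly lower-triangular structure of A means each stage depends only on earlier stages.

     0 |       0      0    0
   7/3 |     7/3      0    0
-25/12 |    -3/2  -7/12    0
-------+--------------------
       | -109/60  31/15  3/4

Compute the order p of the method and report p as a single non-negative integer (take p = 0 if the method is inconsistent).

b = (-109/60, 31/15, 3/4)
c = (0, 7/3, -25/12)
Ac = (0, 0, -49/36)
Σ b_i: (-109/60)·1 + 31/15·1 + 3/4·1 = 1 ✓
b·c: 31/15·7/3 + 3/4·(-25/12) = 2347/720 ≠ 1/2 ⇒ order 1.

1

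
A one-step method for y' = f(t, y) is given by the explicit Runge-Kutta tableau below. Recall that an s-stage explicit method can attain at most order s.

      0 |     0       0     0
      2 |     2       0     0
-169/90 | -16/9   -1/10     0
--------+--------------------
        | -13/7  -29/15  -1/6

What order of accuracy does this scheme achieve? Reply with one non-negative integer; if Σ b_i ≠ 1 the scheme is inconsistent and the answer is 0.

b = (-13/7, -29/15, -1/6)
c = (0, 2, -169/90)
Ac = (0, 0, -1/5)
Σ b_i: (-13/7)·1 + (-29/15)·1 + (-1/6)·1 = -277/70 ≠ 1 ⇒ order 0.

0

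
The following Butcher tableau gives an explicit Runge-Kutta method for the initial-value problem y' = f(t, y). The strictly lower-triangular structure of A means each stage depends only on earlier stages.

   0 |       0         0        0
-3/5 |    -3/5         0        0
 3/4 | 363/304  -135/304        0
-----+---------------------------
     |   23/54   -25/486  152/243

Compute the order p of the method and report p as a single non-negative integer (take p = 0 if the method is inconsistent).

3

b = (23/54, -25/486, 152/243)
c = (0, -3/5, 3/4)
Ac = (0, 0, 81/304)
Σ b_i: 23/54·1 + (-25/486)·1 + 152/243·1 = 1 ✓
b·c: (-25/486)·(-3/5) + 152/243·3/4 = 1/2 ✓
b·c²: (-25/486)·9/25 + 152/243·9/16 = 1/3 ✓
b·Ac: 152/243·81/304 = 1/6 ✓; 3 stages ⇒ order 3.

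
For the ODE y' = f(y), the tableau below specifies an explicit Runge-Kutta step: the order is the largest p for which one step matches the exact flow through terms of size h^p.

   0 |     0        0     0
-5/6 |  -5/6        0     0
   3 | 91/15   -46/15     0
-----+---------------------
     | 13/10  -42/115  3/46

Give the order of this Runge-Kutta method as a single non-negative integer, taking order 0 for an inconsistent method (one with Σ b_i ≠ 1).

b = (13/10, -42/115, 3/46)
c = (0, -5/6, 3)
Ac = (0, 0, 23/9)
Σ b_i: 13/10·1 + (-42/115)·1 + 3/46·1 = 1 ✓
b·c: (-42/115)·(-5/6) + 3/46·3 = 1/2 ✓
b·c²: (-42/115)·25/36 + 3/46·9 = 1/3 ✓
b·Ac: 3/46·23/9 = 1/6 ✓; 3 stages ⇒ order 3.

3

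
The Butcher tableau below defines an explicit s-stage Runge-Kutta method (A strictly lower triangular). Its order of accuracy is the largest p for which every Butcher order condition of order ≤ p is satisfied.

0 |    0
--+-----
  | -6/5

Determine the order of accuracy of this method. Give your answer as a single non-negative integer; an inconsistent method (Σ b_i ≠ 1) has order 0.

0

b = (-6/5)
c = (0)
Σ b_i: (-6/5)·1 = -6/5 ≠ 1 ⇒ order 0.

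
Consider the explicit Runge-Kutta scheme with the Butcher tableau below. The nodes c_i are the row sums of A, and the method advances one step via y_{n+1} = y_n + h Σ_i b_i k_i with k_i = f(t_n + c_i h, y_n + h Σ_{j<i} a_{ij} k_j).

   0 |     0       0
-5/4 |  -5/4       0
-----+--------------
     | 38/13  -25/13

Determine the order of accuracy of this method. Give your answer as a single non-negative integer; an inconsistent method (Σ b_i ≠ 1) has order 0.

b = (38/13, -25/13)
c = (0, -5/4)
Σ b_i: 38/13·1 + (-25/13)·1 = 1 ✓
b·c: (-25/13)·(-5/4) = 125/52 ≠ 1/2 ⇒ order 1.

1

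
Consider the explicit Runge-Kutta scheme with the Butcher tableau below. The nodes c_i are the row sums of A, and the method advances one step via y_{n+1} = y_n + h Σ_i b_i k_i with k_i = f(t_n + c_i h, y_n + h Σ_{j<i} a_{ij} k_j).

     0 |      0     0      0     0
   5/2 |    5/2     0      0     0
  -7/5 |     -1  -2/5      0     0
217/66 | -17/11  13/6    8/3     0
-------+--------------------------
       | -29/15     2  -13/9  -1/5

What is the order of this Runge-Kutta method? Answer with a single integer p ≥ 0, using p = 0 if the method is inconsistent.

0

b = (-29/15, 2, -13/9, -1/5)
c = (0, 5/2, -7/5, 217/66)
Ac = (0, 0, -1, 101/60)
Σ b_i: (-29/15)·1 + 2·1 + (-13/9)·1 + (-1/5)·1 = -71/45 ≠ 1 ⇒ order 0.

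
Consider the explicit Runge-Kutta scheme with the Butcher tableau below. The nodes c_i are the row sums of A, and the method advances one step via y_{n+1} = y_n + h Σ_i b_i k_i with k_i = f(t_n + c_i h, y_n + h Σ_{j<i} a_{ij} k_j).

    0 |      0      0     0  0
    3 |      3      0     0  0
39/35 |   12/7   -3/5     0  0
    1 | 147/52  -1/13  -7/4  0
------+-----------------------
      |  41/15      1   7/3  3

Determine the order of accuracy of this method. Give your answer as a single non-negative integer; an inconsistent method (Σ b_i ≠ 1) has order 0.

b = (41/15, 1, 7/3, 3)
c = (0, 3, 39/35, 1)
Ac = (0, 0, -9/5, -567/260)
Σ b_i: 41/15·1 + 1·1 + 7/3·1 + 3·1 = 136/15 ≠ 1 ⇒ order 0.

0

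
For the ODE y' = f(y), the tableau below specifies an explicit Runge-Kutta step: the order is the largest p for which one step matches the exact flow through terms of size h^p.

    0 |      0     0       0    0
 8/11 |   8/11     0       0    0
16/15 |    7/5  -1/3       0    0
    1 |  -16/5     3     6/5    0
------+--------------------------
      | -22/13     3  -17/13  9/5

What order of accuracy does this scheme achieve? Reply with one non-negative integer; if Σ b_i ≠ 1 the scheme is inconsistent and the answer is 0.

0

b = (-22/13, 3, -17/13, 9/5)
c = (0, 8/11, 16/15, 1)
Ac = (0, 0, -8/33, 952/275)
Σ b_i: (-22/13)·1 + 3·1 + (-17/13)·1 + 9/5·1 = 9/5 ≠ 1 ⇒ order 0.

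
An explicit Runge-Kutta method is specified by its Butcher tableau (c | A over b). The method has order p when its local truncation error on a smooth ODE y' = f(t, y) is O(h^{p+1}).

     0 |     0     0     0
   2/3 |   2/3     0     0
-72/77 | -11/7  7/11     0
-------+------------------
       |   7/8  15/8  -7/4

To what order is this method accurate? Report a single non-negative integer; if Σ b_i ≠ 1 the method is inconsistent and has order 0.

b = (7/8, 15/8, -7/4)
c = (0, 2/3, -72/77)
Ac = (0, 0, 14/33)
Σ b_i: 7/8·1 + 15/8·1 + (-7/4)·1 = 1 ✓
b·c: 15/8·2/3 + (-7/4)·(-72/77) = 127/44 ≠ 1/2 ⇒ order 1.

1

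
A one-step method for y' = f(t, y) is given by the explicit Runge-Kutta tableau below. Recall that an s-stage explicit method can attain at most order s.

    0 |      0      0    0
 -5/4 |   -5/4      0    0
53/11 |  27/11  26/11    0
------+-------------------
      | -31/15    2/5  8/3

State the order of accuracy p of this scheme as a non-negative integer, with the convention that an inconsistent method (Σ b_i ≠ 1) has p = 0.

1

b = (-31/15, 2/5, 8/3)
c = (0, -5/4, 53/11)
Ac = (0, 0, -65/22)
Σ b_i: (-31/15)·1 + 2/5·1 + 8/3·1 = 1 ✓
b·c: 2/5·(-5/4) + 8/3·53/11 = 815/66 ≠ 1/2 ⇒ order 1.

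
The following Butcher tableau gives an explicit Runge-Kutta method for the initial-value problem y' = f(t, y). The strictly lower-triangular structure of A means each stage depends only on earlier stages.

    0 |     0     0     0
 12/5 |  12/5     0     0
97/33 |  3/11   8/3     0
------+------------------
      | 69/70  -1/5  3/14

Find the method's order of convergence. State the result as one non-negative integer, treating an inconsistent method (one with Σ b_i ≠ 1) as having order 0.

b = (69/70, -1/5, 3/14)
c = (0, 12/5, 97/33)
Ac = (0, 0, 32/5)
Σ b_i: 69/70·1 + (-1/5)·1 + 3/14·1 = 1 ✓
b·c: (-1/5)·12/5 + 3/14·97/33 = 577/3850 ≠ 1/2 ⇒ order 1.

1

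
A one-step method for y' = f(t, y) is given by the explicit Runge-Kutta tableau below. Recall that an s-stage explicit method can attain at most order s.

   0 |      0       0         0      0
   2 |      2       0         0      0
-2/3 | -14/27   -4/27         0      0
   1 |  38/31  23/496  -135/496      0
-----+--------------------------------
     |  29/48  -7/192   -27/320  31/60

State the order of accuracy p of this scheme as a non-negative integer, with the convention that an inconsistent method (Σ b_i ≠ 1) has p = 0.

b = (29/48, -7/192, -27/320, 31/60)
c = (0, 2, -2/3, 1)
Ac = (0, 0, -8/27, 17/62)
Σ b_i: 29/48·1 + (-7/192)·1 + (-27/320)·1 + 31/60·1 = 1 ✓
b·c: (-7/192)·2 + (-27/320)·(-2/3) + 31/60·1 = 1/2 ✓
b·c²: (-7/192)·4 + (-27/320)·4/9 + 31/60·1 = 1/3 ✓
b·Ac: (-27/320)·(-8/27) + 31/60·17/62 = 1/6 ✓
b·c³: (-7/192)·8 + (-27/320)·(-8/27) + 31/60·1 = 1/4 ✓
b·(c∘Ac): (-27/320)·16/81 + 31/60·17/62 = 1/8 ✓
b·Ac²: (-27/320)·(-16/27) + 31/60·2/31 = 1/12 ✓
b·A²c: 31/60·5/62 = 1/24 ✓; 4 stages ⇒ order 4.

4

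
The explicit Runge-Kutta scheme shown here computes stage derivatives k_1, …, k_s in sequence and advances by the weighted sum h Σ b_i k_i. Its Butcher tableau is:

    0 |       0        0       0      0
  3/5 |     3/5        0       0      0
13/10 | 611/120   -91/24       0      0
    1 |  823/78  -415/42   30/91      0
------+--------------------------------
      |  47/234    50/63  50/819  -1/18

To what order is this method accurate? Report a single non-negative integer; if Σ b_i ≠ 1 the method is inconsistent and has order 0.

b = (47/234, 50/63, 50/819, -1/18)
c = (0, 3/5, 13/10, 1)
Ac = (0, 0, -91/40, -11/2)
Σ b_i: 47/234·1 + 50/63·1 + 50/819·1 + (-1/18)·1 = 1 ✓
b·c: 50/63·3/5 + 50/819·13/10 + (-1/18)·1 = 1/2 ✓
b·c²: 50/63·9/25 + 50/819·169/100 + (-1/18)·1 = 1/3 ✓
b·Ac: 50/819·(-91/40) + (-1/18)·(-11/2) = 1/6 ✓
b·c³: 50/63·27/125 + 50/819·2197/1000 + (-1/18)·1 = 1/4 ✓
b·(c∘Ac): 50/819·(-1183/400) + (-1/18)·(-11/2) = 1/8 ✓
b·Ac²: 50/819·(-273/200) + (-1/18)·(-3) = 1/12 ✓
b·A²c: (-1/18)·(-3/4) = 1/24 ✓; 4 stages ⇒ order 4.

4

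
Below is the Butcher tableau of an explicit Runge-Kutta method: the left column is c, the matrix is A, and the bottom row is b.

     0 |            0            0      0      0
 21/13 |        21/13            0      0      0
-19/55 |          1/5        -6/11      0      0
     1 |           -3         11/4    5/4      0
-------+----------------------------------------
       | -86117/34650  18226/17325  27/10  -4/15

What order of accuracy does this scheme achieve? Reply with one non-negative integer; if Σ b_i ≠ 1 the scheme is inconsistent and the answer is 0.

b = (-86117/34650, 18226/17325, 27/10, -4/15)
c = (0, 21/13, -19/55, 1)
Ac = (0, 0, -126/143, 1147/286)
Σ b_i: (-86117/34650)·1 + 18226/17325·1 + 27/10·1 + (-4/15)·1 = 1 ✓
b·c: 18226/17325·21/13 + 27/10·(-19/55) + (-4/15)·1 = 1/2 ✓
b·c²: 18226/17325·441/169 + 27/10·361/3025 + (-4/15)·1 = 3304153/1179750 ≠ 1/3 ⇒ order 2.
b·Ac: 27/10·(-126/143) + (-4/15)·1147/286 = -569/165 ≠ 1/6

2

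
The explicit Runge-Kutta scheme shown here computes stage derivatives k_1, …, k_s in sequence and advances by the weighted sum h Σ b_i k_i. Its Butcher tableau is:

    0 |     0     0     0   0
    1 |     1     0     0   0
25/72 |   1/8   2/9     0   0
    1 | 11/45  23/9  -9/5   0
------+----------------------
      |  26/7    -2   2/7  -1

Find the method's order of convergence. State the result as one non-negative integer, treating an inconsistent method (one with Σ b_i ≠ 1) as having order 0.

b = (26/7, -2, 2/7, -1)
c = (0, 1, 25/72, 1)
Ac = (0, 0, 2/9, 139/72)
Σ b_i: 26/7·1 + (-2)·1 + 2/7·1 + (-1)·1 = 1 ✓
b·c: (-2)·1 + 2/7·25/72 + (-1)·1 = -731/252 ≠ 1/2 ⇒ order 1.

1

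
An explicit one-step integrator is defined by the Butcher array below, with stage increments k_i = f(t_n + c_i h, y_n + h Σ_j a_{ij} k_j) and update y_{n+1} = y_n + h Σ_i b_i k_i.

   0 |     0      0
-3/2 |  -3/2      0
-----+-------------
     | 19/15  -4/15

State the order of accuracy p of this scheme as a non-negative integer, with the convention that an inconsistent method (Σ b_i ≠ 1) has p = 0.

b = (19/15, -4/15)
c = (0, -3/2)
Σ b_i: 19/15·1 + (-4/15)·1 = 1 ✓
b·c: (-4/15)·(-3/2) = 2/5 ≠ 1/2 ⇒ order 1.

1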